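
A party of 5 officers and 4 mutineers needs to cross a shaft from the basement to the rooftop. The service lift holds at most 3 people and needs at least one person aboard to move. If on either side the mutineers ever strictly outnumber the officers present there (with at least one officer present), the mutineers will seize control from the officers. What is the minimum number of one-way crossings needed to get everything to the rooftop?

Counting alone: each trip to the rooftop takes at most 3 across and each return brings at least 1 back, so after t trips out (and t−1 returns) at most 3t − (t−1) of the 9 are across; that first reaches 9 at t = 4, so at least 7 crossings are needed.
The plan below uses exactly 7 crossings, so it is optimal:
1. 3 mutineers → the rooftop.  (the basement: 5O 1M; the rooftop: 0O 3M)
2. 1 mutineer ← the basement.  (the basement: 5O 2M; the rooftop: 0O 2M)
3. 3 officers → the rooftop.  (the basement: 2O 2M; the rooftop: 3O 2M)
4. 1 officer ← the basement.  (the basement: 3O 2M; the rooftop: 2O 2M)
5. 2 officers and 1 mutineer → the rooftop.  (the basement: 1O 1M; the rooftop: 4O 3M)
6. 1 officer ← the basement.  (the basement: 2O 1M; the rooftop: 3O 3M)
7. 2 officers and 1 mutineer → the rooftop.  (the basement: 0O 0M; the rooftop: 5O 4M)

7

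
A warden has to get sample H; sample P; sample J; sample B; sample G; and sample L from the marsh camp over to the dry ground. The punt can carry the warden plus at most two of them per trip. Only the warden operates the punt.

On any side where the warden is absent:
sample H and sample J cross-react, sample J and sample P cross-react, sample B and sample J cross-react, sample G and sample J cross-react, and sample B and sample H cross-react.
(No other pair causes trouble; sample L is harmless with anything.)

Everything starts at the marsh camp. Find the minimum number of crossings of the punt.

9

Counting alone: the warden can take at most 2 across per trip to the dry ground, so moving all 6 needs at least 3 loaded trips out, with a return between consecutive ones — at least 5 crossings.
The safety rule pushes this higher. Following every safe sequence of crossings, the most of the 6 that can be at the dry ground as the punt arrives there on crossings 5, 7 is 4, 5 respectively — never all 6.
So no plan with fewer than 9 crossings exists, and this one achieves 9:
1. Warden goes to the dry ground with sample H and sample J.  [the marsh camp: sample B, sample G, sample L, sample P | the dry ground: sample H, sample J]
2. Warden goes back to the marsh camp with sample H.  [the marsh camp: sample B, sample G, sample H, sample L, sample P | the dry ground: sample J]
3. Warden goes to the dry ground with sample H and sample P.  [the marsh camp: sample B, sample G, sample L | the dry ground: sample H, sample J, sample P]
4. Warden goes back to the marsh camp with sample J.  [the marsh camp: sample B, sample G, sample J, sample L | the dry ground: sample H, sample P]
5. Warden goes to the dry ground with sample G and sample J.  [the marsh camp: sample B, sample L | the dry ground: sample G, sample H, sample J, sample P]
6. Warden goes back to the marsh camp with sample J.  [the marsh camp: sample B, sample J, sample L | the dry ground: sample G, sample H, sample P]
7. Warden goes to the dry ground with sample J and sample L.  [the marsh camp: sample B | the dry ground: sample G, sample H, sample J, sample L, sample P]
8. Warden goes back to the marsh camp with sample J.  [the marsh camp: sample B, sample J | the dry ground: sample G, sample H, sample L, sample P]
9. Warden goes to the dry ground with sample B and sample J.  [the marsh camp: — | the dry ground: sample B, sample G, sample H, sample J, sample L, sample P]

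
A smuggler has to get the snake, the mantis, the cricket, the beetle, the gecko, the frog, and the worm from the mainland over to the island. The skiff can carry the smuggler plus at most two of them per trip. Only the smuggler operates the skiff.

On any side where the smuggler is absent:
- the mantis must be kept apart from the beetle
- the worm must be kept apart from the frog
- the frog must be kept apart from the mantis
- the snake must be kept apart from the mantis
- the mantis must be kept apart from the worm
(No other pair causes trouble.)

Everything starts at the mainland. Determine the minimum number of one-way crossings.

Counting alone: the smuggler can take at most 2 across per trip to the island, so moving all 7 needs at least 4 loaded trips out, with a return between consecutive ones — at least 7 crossings.
The safety rule pushes this higher. Following every safe sequence of crossings, the most of the 7 that can be at the island as the skiff arrives there on crossings 7, 9 is 5, 6 respectively — never all 7.
So no plan with fewer than 11 crossings exists, and this one achieves 11:
1. Smuggler goes to the island with the frog and the mantis.  [the mainland: the beetle, the cricket, the gecko, the snake, the worm | the island: the frog, the mantis]
2. Smuggler goes back to the mainland with the mantis.  [the mainland: the beetle, the cricket, the gecko, the mantis, the snake, the worm | the island: the frog]
3. Smuggler goes to the island with the mantis and the snake.  [the mainland: the beetle, the cricket, the gecko, the worm | the island: the frog, the mantis, the snake]
4. Smuggler goes back to the mainland with the mantis.  [the mainland: the beetle, the cricket, the gecko, the mantis, the worm | the island: the frog, the snake]
5. Smuggler goes to the island with the cricket and the mantis.  [the mainland: the beetle, the gecko, the worm | the island: the cricket, the frog, the mantis, the snake]
6. Smuggler goes back to the mainland with the mantis.  [the mainland: the beetle, the gecko, the mantis, the worm | the island: the cricket, the frog, the snake]
7. Smuggler goes to the island with the beetle and the mantis.  [the mainland: the gecko, the worm | the island: the beetle, the cricket, the frog, the mantis, the snake]
8. Smuggler goes back to the mainland with the mantis.  [the mainland: the gecko, the mantis, the worm | the island: the beetle, the cricket, the frog, the snake]
9. Smuggler goes to the island with the gecko and the mantis.  [the mainland: the worm | the island: the beetle, the cricket, the frog, the gecko, the mantis, the snake]
10. Smuggler goes back to the mainland with the mantis.  [the mainland: the mantis, the worm | the island: the beetle, the cricket, the frog, the gecko, the snake]
11. Smuggler goes to the island with the mantis and the worm.  [the mainland: — | the island: the beetle, the cricket, the frog, the gecko, the mantis, the snake, the worm]

11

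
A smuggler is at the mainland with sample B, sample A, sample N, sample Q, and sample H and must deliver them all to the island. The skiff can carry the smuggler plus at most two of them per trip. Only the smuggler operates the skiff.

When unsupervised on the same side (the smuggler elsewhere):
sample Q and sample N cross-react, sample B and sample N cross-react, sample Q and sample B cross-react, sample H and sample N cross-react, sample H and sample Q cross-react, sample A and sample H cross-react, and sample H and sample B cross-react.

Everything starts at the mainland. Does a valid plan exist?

Whatever the first load, the items left behind include a forbidden pair without the smuggler. No opening move is safe, so no plan exists.

No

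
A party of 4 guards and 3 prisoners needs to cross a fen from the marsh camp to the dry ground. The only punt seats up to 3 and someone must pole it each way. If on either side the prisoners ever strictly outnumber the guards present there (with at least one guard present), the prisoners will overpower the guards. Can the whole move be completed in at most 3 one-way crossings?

No

Counting alone: each trip to the dry ground takes at most 3 across and each return brings at least 1 back, so after t trips out (and t−1 returns) at most 3t − (t−1) of the 7 are across; that first reaches 7 at t = 3, so at least 5 crossings are needed.
Since 3 < 5, 3 crossings cannot be enough. (The shortest complete plan in fact takes 5:)
1. 3 prisoners → the dry ground.  (the marsh camp: 4G 0P; the dry ground: 0G 3P)
2. 1 prisoner ← the marsh camp.  (the marsh camp: 4G 1P; the dry ground: 0G 2P)
3. 3 guards → the dry ground.  (the marsh camp: 1G 1P; the dry ground: 3G 2P)
4. 1 guard ← the marsh camp.  (the marsh camp: 2G 1P; the dry ground: 2G 2P)
5. 2 guards and 1 prisoner → the dry ground.  (the marsh camp: 0G 0P; the dry ground: 4G 3P)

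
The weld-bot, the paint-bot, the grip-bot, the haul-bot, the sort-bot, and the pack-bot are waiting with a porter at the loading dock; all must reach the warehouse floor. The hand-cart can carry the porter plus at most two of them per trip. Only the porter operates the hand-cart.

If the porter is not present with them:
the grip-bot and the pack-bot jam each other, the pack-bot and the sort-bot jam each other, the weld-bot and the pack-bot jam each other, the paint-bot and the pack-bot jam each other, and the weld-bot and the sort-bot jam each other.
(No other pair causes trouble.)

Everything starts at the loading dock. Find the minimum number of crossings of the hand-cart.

Counting alone: the porter can take at most 2 across per trip to the warehouse floor, so moving all 6 needs at least 3 loaded trips out, with a return between consecutive ones — at least 5 crossings.
The safety rule pushes this higher. Following every safe sequence of crossings, the most of the 6 that can be at the warehouse floor as the hand-cart arrives there on crossings 5, 7 is 4, 5 respectively — never all 6.
So no plan with fewer than 9 crossings exists, and this one achieves 9:
1. Porter goes to the warehouse floor with the pack-bot and the weld-bot.  [the loading dock: the grip-bot, the haul-bot, the paint-bot, the sort-bot | the warehouse floor: the pack-bot, the weld-bot]
2. Porter goes back to the loading dock with the weld-bot.  [the loading dock: the grip-bot, the haul-bot, the paint-bot, the sort-bot, the weld-bot | the warehouse floor: the pack-bot]
3. Porter goes to the warehouse floor with the paint-bot and the weld-bot.  [the loading dock: the grip-bot, the haul-bot, the sort-bot | the warehouse floor: the pack-bot, the paint-bot, the weld-bot]
4. Porter goes back to the loading dock with the pack-bot.  [the loading dock: the grip-bot, the haul-bot, the pack-bot, the sort-bot | the warehouse floor: the paint-bot, the weld-bot]
5. Porter goes to the warehouse floor with the grip-bot and the sort-bot.  [the loading dock: the haul-bot, the pack-bot | the warehouse floor: the grip-bot, the paint-bot, the sort-bot, the weld-bot]
6. Porter goes back to the loading dock with the weld-bot.  [the loading dock: the haul-bot, the pack-bot, the weld-bot | the warehouse floor: the grip-bot, the paint-bot, the sort-bot]
7. Porter goes to the warehouse floor with the haul-bot and the weld-bot.  [the loading dock: the pack-bot | the warehouse floor: the grip-bot, the haul-bot, the paint-bot, the sort-bot, the weld-bot]
8. Porter goes back to the loading dock with the weld-bot.  [the loading dock: the pack-bot, the weld-bot | the warehouse floor: the grip-bot, the haul-bot, the paint-bot, the sort-bot]
9. Porter goes to the warehouse floor with the pack-bot and the weld-bot.  [the loading dock: — | the warehouse floor: the grip-bot, the haul-bot, the pack-bot, the paint-bot, the sort-bot, the weld-bot]

9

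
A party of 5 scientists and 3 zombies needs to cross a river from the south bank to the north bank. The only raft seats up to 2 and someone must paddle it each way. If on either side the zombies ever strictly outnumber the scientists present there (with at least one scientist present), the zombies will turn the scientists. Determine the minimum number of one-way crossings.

Counting alone: each trip to the north bank takes at most 2 across and each return brings at least 1 back, so after t trips out (and t−1 returns) at most 2t − (t−1) of the 8 are across; that first reaches 8 at t = 7, so at least 13 crossings are needed.
The plan below uses exactly 13 crossings, so it is optimal:
1. 2 zombies → the north bank.  (the south bank: 5S 1Z; the north bank: 0S 2Z)
2. 1 zombie ← the south bank.  (the south bank: 5S 2Z; the north bank: 0S 1Z)
3. 2 zombies → the north bank.  (the south bank: 5S 0Z; the north bank: 0S 3Z)
4. 1 zombie ← the south bank.  (the south bank: 5S 1Z; the north bank: 0S 2Z)
5. 2 scientists → the north bank.  (the south bank: 3S 1Z; the north bank: 2S 2Z)
6. 1 zombie ← the south bank.  (the south bank: 3S 2Z; the north bank: 2S 1Z)
7. 1 scientist and 1 zombie → the north bank.  (the south bank: 2S 1Z; the north bank: 3S 2Z)
8. 1 zombie ← the south bank.  (the south bank: 2S 2Z; the north bank: 3S 1Z)
9. 2 zombies → the north bank.  (the south bank: 2S 0Z; the north bank: 3S 3Z)
10. 1 zombie ← the south bank.  (the south bank: 2S 1Z; the north bank: 3S 2Z)
11. 1 scientist and 1 zombie → the north bank.  (the south bank: 1S 0Z; the north bank: 4S 3Z)
12. 1 zombie ← the south bank.  (the south bank: 1S 1Z; the north bank: 4S 2Z)
13. 1 scientist and 1 zombie → the north bank.  (the south bank: 0S 0Z; the north bank: 5S 3Z)

13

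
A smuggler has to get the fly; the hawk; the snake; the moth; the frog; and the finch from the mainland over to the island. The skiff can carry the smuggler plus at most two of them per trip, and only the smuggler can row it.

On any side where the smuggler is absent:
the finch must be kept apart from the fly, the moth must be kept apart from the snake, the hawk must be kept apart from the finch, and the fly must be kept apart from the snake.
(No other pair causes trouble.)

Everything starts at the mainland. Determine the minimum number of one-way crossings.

Counting alone: the smuggler can take at most 2 across per trip to the island, so moving all 6 needs at least 3 loaded trips out, with a return between consecutive ones — at least 5 crossings.
The safety rule pushes this higher. Following every safe sequence of crossings, the most of the 6 that can be at the island as the skiff arrives there on crossing 5 is 5 — never all 6.
So no plan with fewer than 7 crossings exists, and this one achieves 7:
1. Smuggler goes to the island with the finch and the snake.
2. Smuggler goes back to the mainland alone.
3. Smuggler goes to the island with the fly and the hawk.
4. Smuggler goes back to the mainland with the finch and the snake.
5. Smuggler goes to the island with the frog and the moth.
6. Smuggler goes back to the mainland alone.
7. Smuggler goes to the island with the finch and the snake.

7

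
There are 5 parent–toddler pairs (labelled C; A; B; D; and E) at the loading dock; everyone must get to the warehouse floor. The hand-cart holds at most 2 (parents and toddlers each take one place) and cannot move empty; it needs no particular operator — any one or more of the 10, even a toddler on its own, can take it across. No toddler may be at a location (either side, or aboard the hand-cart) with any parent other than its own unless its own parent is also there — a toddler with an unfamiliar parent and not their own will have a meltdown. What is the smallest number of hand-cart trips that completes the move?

Following every safe sequence of crossings from the start, the most of the 10 that can be at the warehouse floor as the hand-cart arrives there on crossings 1, 3, 5, 7 is 2, 3, 4, 5 respectively; the best ever achieved is 5 of 10.
From crossing 9 on, no configuration arises that was not already reachable earlier: only 82 distinct safe configurations (who is on which side, and where the hand-cart is) can ever be reached, none of them has everyone across, and every continuation just revisits them. So no valid plan exists.

impossible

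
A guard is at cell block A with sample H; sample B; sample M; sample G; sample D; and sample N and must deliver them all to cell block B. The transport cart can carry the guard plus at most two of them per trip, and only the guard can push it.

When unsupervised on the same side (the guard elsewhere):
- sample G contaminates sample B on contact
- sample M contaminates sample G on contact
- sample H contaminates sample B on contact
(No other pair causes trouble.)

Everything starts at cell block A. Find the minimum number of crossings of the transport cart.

Counting alone: the guard can take at most 2 across per trip to cell block B, so moving all 6 needs at least 3 loaded trips out, with a return between consecutive ones — at least 5 crossings.
The plan below uses exactly 5 crossings, so it is optimal:
1. Guard goes to cell block B with sample G and sample H.  [cell block A: sample B, sample D, sample M, sample N | cell block B: sample G, sample H]
2. Guard goes back to cell block A alone.  [cell block A: sample B, sample D, sample M, sample N | cell block B: sample G, sample H]
3. Guard goes to cell block B with sample D and sample N.  [cell block A: sample B, sample M | cell block B: sample D, sample G, sample H, sample N]
4. Guard goes back to cell block A alone.  [cell block A: sample B, sample M | cell block B: sample D, sample G, sample H, sample N]
5. Guard goes to cell block B with sample B and sample M.  [cell block A: — | cell block B: sample B, sample D, sample G, sample H, sample M, sample N]

5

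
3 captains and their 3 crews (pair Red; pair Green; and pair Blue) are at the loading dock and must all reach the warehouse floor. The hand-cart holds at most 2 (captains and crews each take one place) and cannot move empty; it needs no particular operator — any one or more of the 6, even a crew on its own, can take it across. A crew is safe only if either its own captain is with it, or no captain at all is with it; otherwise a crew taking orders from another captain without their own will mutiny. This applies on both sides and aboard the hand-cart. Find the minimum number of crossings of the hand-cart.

Counting alone: each trip to the warehouse floor takes at most 2 across and each return brings at least 1 back, so after t trips out (and t−1 returns) at most 2t − (t−1) of the 6 are across; that first reaches 6 at t = 5, so at least 9 crossings are needed.
The safety rule pushes this higher. Following every safe sequence of crossings, the most of the 6 that can be at the warehouse floor as the hand-cart arrives there on crossing 9 is 5 — never all 6.
So no plan with fewer than 11 crossings exists, and this one achieves 11:
1. captain Red and crew Red cross → the warehouse floor.
2. captain Red crosses ← the loading dock.
3. crew Blue and crew Green cross → the warehouse floor.
4. crew Red crosses ← the loading dock.
5. captain Blue and captain Green cross → the warehouse floor.
6. captain Green and crew Green cross ← the loading dock.
7. captain Green and captain Red cross → the warehouse floor.
8. crew Blue crosses ← the loading dock.
9. crew Green and crew Red cross → the warehouse floor.
10. captain Blue crosses ← the loading dock.
11. captain Blue and crew Blue cross → the warehouse floor.

11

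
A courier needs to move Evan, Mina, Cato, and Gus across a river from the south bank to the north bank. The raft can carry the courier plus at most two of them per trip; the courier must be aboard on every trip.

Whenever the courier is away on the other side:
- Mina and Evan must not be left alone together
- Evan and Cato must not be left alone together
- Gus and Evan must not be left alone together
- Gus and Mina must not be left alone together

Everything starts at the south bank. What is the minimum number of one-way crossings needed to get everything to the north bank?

Counting alone: the courier can take at most 2 across per trip to the north bank, so moving all 4 needs at least 2 loaded trips out, with a return between consecutive ones — at least 3 crossings.
The safety rule pushes this higher. Following every safe sequence of crossings, the most of the 4 that can be at the north bank as the raft arrives there on crossing 3 is 3 — never all 4.
So no plan with fewer than 5 crossings exists, and this one achieves 5:
1. Courier goes to the north bank with Evan and Mina.  [the south bank: Cato, Gus | the north bank: Evan, Mina]
2. Courier goes back to the south bank with Evan.  [the south bank: Cato, Evan, Gus | the north bank: Mina]
3. Courier goes to the north bank with Cato and Evan.  [the south bank: Gus | the north bank: Cato, Evan, Mina]
4. Courier goes back to the south bank with Evan.  [the south bank: Evan, Gus | the north bank: Cato, Mina]
5. Courier goes to the north bank with Evan and Gus.  [the south bank: — | the north bank: Cato, Evan, Gus, Mina]

5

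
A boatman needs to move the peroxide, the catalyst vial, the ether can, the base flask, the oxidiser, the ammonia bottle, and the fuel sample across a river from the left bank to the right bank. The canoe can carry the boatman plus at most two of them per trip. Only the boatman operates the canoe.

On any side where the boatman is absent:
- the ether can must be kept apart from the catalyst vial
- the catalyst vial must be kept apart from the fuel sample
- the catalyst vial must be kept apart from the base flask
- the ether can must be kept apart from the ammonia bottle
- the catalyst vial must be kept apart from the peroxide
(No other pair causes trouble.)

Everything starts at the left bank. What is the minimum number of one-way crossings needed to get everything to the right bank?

Counting alone: the boatman can take at most 2 across per trip to the right bank, so moving all 7 needs at least 4 loaded trips out, with a return between consecutive ones — at least 7 crossings.
The safety rule pushes this higher. Following every safe sequence of crossings, the most of the 7 that can be at the right bank as the canoe arrives there on crossing 7 is 6 — never all 7.
So no plan with fewer than 9 crossings exists, and this one achieves 9:
1. Boatman goes to the right bank with the catalyst vial and the ether can.
2. Boatman goes back to the left bank with the catalyst vial.
3. Boatman goes to the right bank with the catalyst vial and the peroxide.
4. Boatman goes back to the left bank with the catalyst vial.
5. Boatman goes to the right bank with the base flask and the catalyst vial.
6. Boatman goes back to the left bank with the catalyst vial.
7. Boatman goes to the right bank with the fuel sample and the oxidiser.
8. Boatman goes back to the left bank alone.
9. Boatman goes to the right bank with the ammonia bottle and the catalyst vial.

9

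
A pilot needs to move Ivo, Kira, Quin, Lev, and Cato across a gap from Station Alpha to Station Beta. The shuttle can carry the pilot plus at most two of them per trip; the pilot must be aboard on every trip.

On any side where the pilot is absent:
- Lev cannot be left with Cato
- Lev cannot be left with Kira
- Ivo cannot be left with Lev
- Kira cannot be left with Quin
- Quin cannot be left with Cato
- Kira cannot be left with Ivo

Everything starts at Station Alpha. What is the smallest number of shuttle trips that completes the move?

impossible

Whatever the first load, the items left behind include a forbidden pair without the pilot. No opening move is safe, so no plan exists.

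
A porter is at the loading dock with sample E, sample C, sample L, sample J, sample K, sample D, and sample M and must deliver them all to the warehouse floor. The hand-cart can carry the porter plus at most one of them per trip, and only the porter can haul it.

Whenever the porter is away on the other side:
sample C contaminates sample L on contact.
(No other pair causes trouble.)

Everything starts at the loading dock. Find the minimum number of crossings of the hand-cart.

Counting alone: the porter can take at most 1 across per trip to the warehouse floor, so moving all 7 needs at least 7 loaded trips out, with a return between consecutive ones — at least 13 crossings.
The plan below uses exactly 13 crossings, so it is optimal:
1. Porter goes to the warehouse floor with sample C.
2. Porter goes back to the loading dock alone.
3. Porter goes to the warehouse floor with sample E.
4. Porter goes back to the loading dock alone.
5. Porter goes to the warehouse floor with sample J.
6. Porter goes back to the loading dock alone.
7. Porter goes to the warehouse floor with sample K.
8. Porter goes back to the loading dock alone.
9. Porter goes to the warehouse floor with sample D.
10. Porter goes back to the loading dock alone.
11. Porter goes to the warehouse floor with sample M.
12. Porter goes back to the loading dock alone.
13. Porter goes to the warehouse floor with sample L.

13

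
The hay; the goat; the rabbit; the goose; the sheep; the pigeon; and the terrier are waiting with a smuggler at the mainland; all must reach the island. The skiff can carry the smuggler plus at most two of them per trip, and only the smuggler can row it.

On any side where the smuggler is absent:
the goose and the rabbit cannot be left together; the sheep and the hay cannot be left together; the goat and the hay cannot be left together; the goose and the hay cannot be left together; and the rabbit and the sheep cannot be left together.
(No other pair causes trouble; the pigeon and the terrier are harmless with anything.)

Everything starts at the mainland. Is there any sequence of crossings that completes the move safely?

1. Smuggler goes to the island with the hay and the rabbit.  [the mainland: the goat, the goose, the pigeon, the sheep, the terrier | the island: the hay, the rabbit]
2. Smuggler goes back to the mainland alone.  [the mainland: the goat, the goose, the pigeon, the sheep, the terrier | the island: the hay, the rabbit]
3. Smuggler goes to the island with the goat.  [the mainland: the goose, the pigeon, the sheep, the terrier | the island: the goat, the hay, the rabbit]
4. Smuggler goes back to the mainland with the hay.  [the mainland: the goose, the hay, the pigeon, the sheep, the terrier | the island: the goat, the rabbit]
5. Smuggler goes to the island with the goose and the sheep.  [the mainland: the hay, the pigeon, the terrier | the island: the goat, the goose, the rabbit, the sheep]
6. Smuggler goes back to the mainland with the rabbit.  [the mainland: the hay, the pigeon, the rabbit, the terrier | the island: the goat, the goose, the sheep]
7. Smuggler goes to the island with the pigeon and the terrier.  [the mainland: the hay, the rabbit | the island: the goat, the goose, the pigeon, the sheep, the terrier]
8. Smuggler goes back to the mainland alone.  [the mainland: the hay, the rabbit | the island: the goat, the goose, the pigeon, the sheep, the terrier]
9. Smuggler goes to the island with the hay and the rabbit.  [the mainland: — | the island: the goat, the goose, the hay, the pigeon, the rabbit, the sheep, the terrier]

Yes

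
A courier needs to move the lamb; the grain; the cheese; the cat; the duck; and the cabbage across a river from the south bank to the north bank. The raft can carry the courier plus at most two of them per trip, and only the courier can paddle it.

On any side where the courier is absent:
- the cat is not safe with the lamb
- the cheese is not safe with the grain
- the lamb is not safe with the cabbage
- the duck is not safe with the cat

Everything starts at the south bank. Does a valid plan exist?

Whatever the first load, the items left behind include a forbidden pair without the courier. No opening move is safe, so no plan exists.

No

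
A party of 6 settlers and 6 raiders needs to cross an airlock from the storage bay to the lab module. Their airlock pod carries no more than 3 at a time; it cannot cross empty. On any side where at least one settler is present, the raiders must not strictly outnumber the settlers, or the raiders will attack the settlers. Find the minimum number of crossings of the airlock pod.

Following every safe sequence of crossings from the start, the most of the 12 that can be at the lab module as the airlock pod arrives there on crossings 1, 3, 5 is 3, 5, 6 respectively; the best ever achieved is 6 of 12.
From crossing 7 on, no configuration arises that was not already reachable earlier: only 17 distinct safe configurations (who is on which side, and where the airlock pod is) can ever be reached, none of them has everyone across, and every continuation just revisits them. They are: 0 settlers + 0 raiders across (airlock pod back at the start); 0 settlers + 1 raider across (airlock pod there); 0 settlers + 1 raider across (airlock pod back at the start); 0 settlers + 2 raiders across (airlock pod there); 0 settlers + 2 raiders across (airlock pod back at the start); 0 settlers + 3 raiders across (airlock pod there); 0 settlers + 3 raiders across (airlock pod back at the start); 0 settlers + 4 raiders across (airlock pod there); 0 settlers + 4 raiders across (airlock pod back at the start); 0 settlers + 5 raiders across (airlock pod there); 0 settlers + 5 raiders across (airlock pod back at the start); 0 settlers + 6 raiders across (airlock pod there); 1 settler + 1 raider across (airlock pod there); 1 settler + 1 raider across (airlock pod back at the start); 2 settlers + 2 raiders across (airlock pod there); 2 settlers + 2 raiders across (airlock pod back at the start); 3 settlers + 3 raiders across (airlock pod there). So no valid plan exists.

impossible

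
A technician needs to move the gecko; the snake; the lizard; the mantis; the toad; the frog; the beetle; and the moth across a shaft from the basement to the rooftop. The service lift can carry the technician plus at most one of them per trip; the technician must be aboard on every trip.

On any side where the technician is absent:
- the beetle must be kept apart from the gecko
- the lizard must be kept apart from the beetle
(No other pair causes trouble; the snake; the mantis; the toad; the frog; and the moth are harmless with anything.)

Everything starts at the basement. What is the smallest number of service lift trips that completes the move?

Counting alone: the technician can take at most 1 across per trip to the rooftop, so moving all 8 needs at least 8 loaded trips out, with a return between consecutive ones — at least 15 crossings.
The safety rule pushes this higher. Following every safe sequence of crossings, the most of the 8 that can be at the rooftop as the service lift arrives there on crossing 15 is 7 — never all 8.
So no plan with fewer than 17 crossings exists, and this one achieves 17:
1. Technician goes to the rooftop with the beetle.  [the basement: the frog, the gecko, the lizard, the mantis, the moth, the snake, the toad | the rooftop: the beetle]
2. Technician goes back to the basement alone.  [the basement: the frog, the gecko, the lizard, the mantis, the moth, the snake, the toad | the rooftop: the beetle]
3. Technician goes to the rooftop with the gecko.  [the basement: the frog, the lizard, the mantis, the moth, the snake, the toad | the rooftop: the beetle, the gecko]
4. Technician goes back to the basement with the beetle.  [the basement: the beetle, the frog, the lizard, the mantis, the moth, the snake, the toad | the rooftop: the gecko]
5. Technician goes to the rooftop with the lizard.  [the basement: the beetle, the frog, the mantis, the moth, the snake, the toad | the rooftop: the gecko, the lizard]
6. Technician goes back to the basement alone.  [the basement: the beetle, the frog, the mantis, the moth, the snake, the toad | the rooftop: the gecko, the lizard]
7. Technician goes to the rooftop with the snake.  [the basement: the beetle, the frog, the mantis, the moth, the toad | the rooftop: the gecko, the lizard, the snake]
8. Technician goes back to the basement alone.  [the basement: the beetle, the frog, the mantis, the moth, the toad | the rooftop: the gecko, the lizard, the snake]
9. Technician goes to the rooftop with the mantis.  [the basement: the beetle, the frog, the moth, the toad | the rooftop: the gecko, the lizard, the mantis, the snake]
10. Technician goes back to the basement alone.  [the basement: the beetle, the frog, the moth, the toad | the rooftop: the gecko, the lizard, the mantis, the snake]
11. Technician goes to the rooftop with the toad.  [the basement: the beetle, the frog, the moth | the rooftop: the gecko, the lizard, the mantis, the snake, the toad]
12. Technician goes back to the basement alone.  [the basement: the beetle, the frog, the moth | the rooftop: the gecko, the lizard, the mantis, the snake, the toad]
13. Technician goes to the rooftop with the frog.  [the basement: the beetle, the moth | the rooftop: the frog, the gecko, the lizard, the mantis, the snake, the toad]
14. Technician goes back to the basement alone.  [the basement: the beetle, the moth | the rooftop: the frog, the gecko, the lizard, the mantis, the snake, the toad]
15. Technician goes to the rooftop with the moth.  [the basement: the beetle | the rooftop: the frog, the gecko, the lizard, the mantis, the moth, the snake, the toad]
16. Technician goes back to the basement alone.  [the basement: the beetle | the rooftop: the frog, the gecko, the lizard, the mantis, the moth, the snake, the toad]
17. Technician goes to the rooftop with the beetle.  [the basement: — | the rooftop: the beetle, the frog, the gecko, the lizard, the mantis, the moth, the snake, the toad]

17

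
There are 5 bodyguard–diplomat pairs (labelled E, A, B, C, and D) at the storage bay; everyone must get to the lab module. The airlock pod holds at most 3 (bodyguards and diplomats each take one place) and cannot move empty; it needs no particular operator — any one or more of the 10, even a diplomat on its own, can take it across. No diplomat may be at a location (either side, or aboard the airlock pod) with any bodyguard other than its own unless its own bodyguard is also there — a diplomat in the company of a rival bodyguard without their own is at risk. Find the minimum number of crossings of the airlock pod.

11

Counting alone: each trip to the lab module takes at most 3 across and each return brings at least 1 back, so after t trips out (and t−1 returns) at most 3t − (t−1) of the 10 are across; that first reaches 10 at t = 5, so at least 9 crossings are needed.
The safety rule pushes this higher. Following every safe sequence of crossings, the most of the 10 that can be at the lab module as the airlock pod arrives there on crossing 9 is 9 — never all 10.
So no plan with fewer than 11 crossings exists, and this one achieves 11:
1. bodyguard E and diplomat E cross → the lab module.
2. bodyguard E crosses ← the storage bay.
3. diplomat A, diplomat B, and diplomat C cross → the lab module.
4. diplomat E crosses ← the storage bay.
5. bodyguard A, bodyguard B, and bodyguard C cross → the lab module.
6. bodyguard A and diplomat A cross ← the storage bay.
7. bodyguard A, bodyguard D, and bodyguard E cross → the lab module.
8. diplomat B crosses ← the storage bay.
9. diplomat A and diplomat E cross → the lab module.
10. diplomat E crosses ← the storage bay.
11. diplomat B, diplomat D, and diplomat E cross → the lab module.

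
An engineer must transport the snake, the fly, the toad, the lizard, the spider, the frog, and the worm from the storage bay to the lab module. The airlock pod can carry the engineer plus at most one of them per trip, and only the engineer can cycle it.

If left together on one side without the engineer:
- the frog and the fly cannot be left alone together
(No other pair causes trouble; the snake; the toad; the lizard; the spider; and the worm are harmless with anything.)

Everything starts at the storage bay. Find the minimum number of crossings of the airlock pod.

Counting alone: the engineer can take at most 1 across per trip to the lab module, so moving all 7 needs at least 7 loaded trips out, with a return between consecutive ones — at least 13 crossings.
The plan below uses exactly 13 crossings, so it is optimal:
1. Engineer goes to the lab module with the fly.  [the storage bay: the frog, the lizard, the snake, the spider, the toad, the worm | the lab module: the fly]
2. Engineer goes back to the storage bay alone.  [the storage bay: the frog, the lizard, the snake, the spider, the toad, the worm | the lab module: the fly]
3. Engineer goes to the lab module with the snake.  [the storage bay: the frog, the lizard, the spider, the toad, the worm | the lab module: the fly, the snake]
4. Engineer goes back to the storage bay alone.  [the storage bay: the frog, the lizard, the spider, the toad, the worm | the lab module: the fly, the snake]
5. Engineer goes to the lab module with the toad.  [the storage bay: the frog, the lizard, the spider, the worm | the lab module: the fly, the snake, the toad]
6. Engineer goes back to the storage bay alone.  [the storage bay: the frog, the lizard, the spider, the worm | the lab module: the fly, the snake, the toad]
7. Engineer goes to the lab module with the lizard.  [the storage bay: the frog, the spider, the worm | the lab module: the fly, the lizard, the snake, the toad]
8. Engineer goes back to the storage bay alone.  [the storage bay: the frog, the spider, the worm | the lab module: the fly, the lizard, the snake, the toad]
9. Engineer goes to the lab module with the spider.  [the storage bay: the frog, the worm | the lab module: the fly, the lizard, the snake, the spider, the toad]
10. Engineer goes back to the storage bay alone.  [the storage bay: the frog, the worm | the lab module: the fly, the lizard, the snake, the spider, the toad]
11. Engineer goes to the lab module with the worm.  [the storage bay: the frog | the lab module: the fly, the lizard, the snake, the spider, the toad, the worm]
12. Engineer goes back to the storage bay alone.  [the storage bay: the frog | the lab module: the fly, the lizard, the snake, the spider, the toad, the worm]
13. Engineer goes to the lab module with the frog.  [the storage bay: — | the lab module: the fly, the frog, the lizard, the snake, the spider, the toad, the worm]

13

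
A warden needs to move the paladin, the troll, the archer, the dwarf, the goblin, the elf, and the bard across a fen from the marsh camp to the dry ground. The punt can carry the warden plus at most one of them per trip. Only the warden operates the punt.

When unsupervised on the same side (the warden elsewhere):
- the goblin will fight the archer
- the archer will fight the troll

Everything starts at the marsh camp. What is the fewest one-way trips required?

15

Counting alone: the warden can take at most 1 across per trip to the dry ground, so moving all 7 needs at least 7 loaded trips out, with a return between consecutive ones — at least 13 crossings.
The safety rule pushes this higher. Following every safe sequence of crossings, the most of the 7 that can be at the dry ground as the punt arrives there on crossing 13 is 6 — never all 7.
So no plan with fewer than 15 crossings exists, and this one achieves 15:
1. Warden goes to the dry ground with the archer.
2. Warden goes back to the marsh camp alone.
3. Warden goes to the dry ground with the paladin.
4. Warden goes back to the marsh camp alone.
5. Warden goes to the dry ground with the troll.
6. Warden goes back to the marsh camp with the archer.
7. Warden goes to the dry ground with the goblin.
8. Warden goes back to the marsh camp alone.
9. Warden goes to the dry ground with the dwarf.
10. Warden goes back to the marsh camp alone.
11. Warden goes to the dry ground with the elf.
12. Warden goes back to the marsh camp alone.
13. Warden goes to the dry ground with the bard.
14. Warden goes back to the marsh camp alone.
15. Warden goes to the dry ground with the archer.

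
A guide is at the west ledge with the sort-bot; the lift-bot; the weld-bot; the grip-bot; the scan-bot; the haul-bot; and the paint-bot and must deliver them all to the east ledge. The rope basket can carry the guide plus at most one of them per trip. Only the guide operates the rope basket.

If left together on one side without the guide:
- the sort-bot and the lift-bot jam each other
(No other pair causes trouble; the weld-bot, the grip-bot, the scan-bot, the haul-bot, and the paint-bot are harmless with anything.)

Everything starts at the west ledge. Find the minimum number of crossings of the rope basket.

Counting alone: the guide can take at most 1 across per trip to the east ledge, so moving all 7 needs at least 7 loaded trips out, with a return between consecutive ones — at least 13 crossings.
The plan below uses exactly 13 crossings, so it is optimal:
1. Guide goes to the east ledge with the sort-bot.  [the west ledge: the grip-bot, the haul-bot, the lift-bot, the paint-bot, the scan-bot, the weld-bot | the east ledge: the sort-bot]
2. Guide goes back to the west ledge alone.  [the west ledge: the grip-bot, the haul-bot, the lift-bot, the paint-bot, the scan-bot, the weld-bot | the east ledge: the sort-bot]
3. Guide goes to the east ledge with the weld-bot.  [the west ledge: the grip-bot, the haul-bot, the lift-bot, the paint-bot, the scan-bot | the east ledge: the sort-bot, the weld-bot]
4. Guide goes back to the west ledge alone.  [the west ledge: the grip-bot, the haul-bot, the lift-bot, the paint-bot, the scan-bot | the east ledge: the sort-bot, the weld-bot]
5. Guide goes to the east ledge with the grip-bot.  [the west ledge: the haul-bot, the lift-bot, the paint-bot, the scan-bot | the east ledge: the grip-bot, the sort-bot, the weld-bot]
6. Guide goes back to the west ledge alone.  [the west ledge: the haul-bot, the lift-bot, the paint-bot, the scan-bot | the east ledge: the grip-bot, the sort-bot, the weld-bot]
7. Guide goes to the east ledge with the scan-bot.  [the west ledge: the haul-bot, the lift-bot, the paint-bot | the east ledge: the grip-bot, the scan-bot, the sort-bot, the weld-bot]
8. Guide goes back to the west ledge alone.  [the west ledge: the haul-bot, the lift-bot, the paint-bot | the east ledge: the grip-bot, the scan-bot, the sort-bot, the weld-bot]
9. Guide goes to the east ledge with the haul-bot.  [the west ledge: the lift-bot, the paint-bot | the east ledge: the grip-bot, the haul-bot, the scan-bot, the sort-bot, the weld-bot]
10. Guide goes back to the west ledge alone.  [the west ledge: the lift-bot, the paint-bot | the east ledge: the grip-bot, the haul-bot, the scan-bot, the sort-bot, the weld-bot]
11. Guide goes to the east ledge with the paint-bot.  [the west ledge: the lift-bot | the east ledge: the grip-bot, the haul-bot, the paint-bot, the scan-bot, the sort-bot, the weld-bot]
12. Guide goes back to the west ledge alone.  [the west ledge: the lift-bot | the east ledge: the grip-bot, the haul-bot, the paint-bot, the scan-bot, the sort-bot, the weld-bot]
13. Guide goes to the east ledge with the lift-bot.  [the west ledge: — | the east ledge: the grip-bot, the haul-bot, the lift-bot, the paint-bot, the scan-bot, the sort-bot, the weld-bot]

13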